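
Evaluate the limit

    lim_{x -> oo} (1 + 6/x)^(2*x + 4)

Let L be the limit and take ln: ln L = lim (2x + 4)·ln(1 + 6/x) = lim (2x + 4)·(6/x + O(1/x²)) = 12.
Hence L = e^(12).

e^(12)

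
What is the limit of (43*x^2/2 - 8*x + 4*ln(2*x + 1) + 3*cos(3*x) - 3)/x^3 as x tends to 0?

Substitution gives 0/0; apply L'Hôpital's rule 3 times.
After differentiating numerator and denominator 3 times the quotient is (81*sin(3*x) + 64/(2*x + 1)^3)/(6); at x = 0 this is 32/3.

32/3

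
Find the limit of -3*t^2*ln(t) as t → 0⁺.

This is a 0·(−∞) form. Rewrite as -3·ln(t) / t^(−2) and apply L'Hôpital:
the derivative quotient is -3·(1/t) / (−2·t^(−3)) = (3/2)·t^2 → 0.

0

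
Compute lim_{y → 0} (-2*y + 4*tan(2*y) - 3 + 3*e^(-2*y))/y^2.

Substitution gives 0/0 (the numerator vanishes to order 2).
Expand each term to order y^2: the coefficient of y^2 in 4·tan(2y) is 0 and in 3·e^(-2y) is 6.
Lower-order terms cancel with the polynomial part, so the numerator is (6)·y^2 + o(y^2), and the limit is (6)/(1) = 6.

6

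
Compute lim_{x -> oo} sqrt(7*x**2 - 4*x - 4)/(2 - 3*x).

-√(7)/3

For large |x|, √(7*x^2 - 4*x - 4) ≈ √7·|x| and the denominator ≈ -3x.
Since x → +∞, |x| = x, giving √7/(-3) = -√(7)/3.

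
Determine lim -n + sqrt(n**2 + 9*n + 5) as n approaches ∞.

9/2

This has the form ∞ − ∞. Multiply and divide by the conjugate √(n^2 + 9*n + 5) + n.
That gives (9n + 5) / (√(n^2 + 9*n + 5) + n).
Divide numerator and denominator by n: the limit is 9/(2·1) = 9/2.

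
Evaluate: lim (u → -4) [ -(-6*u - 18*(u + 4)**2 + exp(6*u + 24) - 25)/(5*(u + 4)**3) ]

-36/5

Direct substitution gives 0/0.
Apply L'Hôpital: lim (-36*u + 6*e^(6*u + 24) - 150)/(-15*(u + 4)^2), still 0/0.
Apply L'Hôpital: lim (36*e^(6*u + 24) - 36)/(-30*u - 120), still 0/0.
After 3 applications of L'Hôpital's rule the quotient is (216*e^(6*u + 24))/(-30); substituting u = -4 gives -36/5.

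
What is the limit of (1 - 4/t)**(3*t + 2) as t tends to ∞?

e^(-12)

Let L be the limit and take ln: ln L = lim (3t + 2)·ln(1 - 4/t) = lim (3t + 2)·(-4/t + O(1/t²)) = -12.
Hence L = e^(-12).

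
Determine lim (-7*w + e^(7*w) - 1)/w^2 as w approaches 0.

Direct substitution gives 0/0.
Apply L'Hôpital: lim (7*e^(7*w) - 7)/(2*w), still 0/0.
After 2 applications of L'Hôpital's rule the quotient is (49*e^(7*w))/(2); substituting w = 0 gives 49/2.

49/2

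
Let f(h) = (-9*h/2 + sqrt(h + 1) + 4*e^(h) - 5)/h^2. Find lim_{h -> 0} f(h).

Substitution gives 0/0; apply L'Hôpital's rule 2 times.
After differentiating numerator and denominator 2 times the quotient is (4*e^(h) - 1/(4*(h + 1)^(3/2)))/(2); at h = 0 this is 15/8.

15/8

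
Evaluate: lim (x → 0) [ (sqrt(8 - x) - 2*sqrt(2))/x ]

Substitution gives 0/0. Multiply numerator and denominator by the conjugate √(8 - x) + √8.
The numerator becomes (8 - x) − 8 = -x, so the expression simplifies to -1/(√(8 - x) + √8).
Letting x → 0 gives -1/(2√8) = -√(2)/8.

-√(2)/8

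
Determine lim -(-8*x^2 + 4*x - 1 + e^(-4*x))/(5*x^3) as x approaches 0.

32/15

Direct substitution gives 0/0.
Apply L'Hôpital: lim (-16*x + 4 - 4*e^(-4*x))/(-15*x^2), still 0/0.
Apply L'Hôpital: lim (-16 + 16*e^(-4*x))/(-30*x), still 0/0.
After 3 applications of L'Hôpital's rule the quotient is (-64*e^(-4*x))/(-30); substituting x = 0 gives 32/15.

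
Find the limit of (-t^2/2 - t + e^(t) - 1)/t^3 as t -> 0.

1/6

Direct substitution gives 0/0.
Apply L'Hôpital: lim (-t + e^(t) - 1)/(3*t^2), still 0/0.
Apply L'Hôpital: lim (e^(t) - 1)/(6*t), still 0/0.
After 3 applications of L'Hôpital's rule the quotient is (e^(t))/(6); substituting t = 0 gives 1/6.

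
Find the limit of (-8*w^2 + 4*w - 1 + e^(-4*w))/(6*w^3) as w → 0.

-16/9

Direct substitution gives 0/0.
Apply L'Hôpital: lim (-16*w + 4 - 4*e^(-4*w))/(18*w^2), still 0/0.
Apply L'Hôpital: lim (-16 + 16*e^(-4*w))/(36*w), still 0/0.
After 3 applications of L'Hôpital's rule the quotient is (-64*e^(-4*w))/(36); substituting w = 0 gives -16/9.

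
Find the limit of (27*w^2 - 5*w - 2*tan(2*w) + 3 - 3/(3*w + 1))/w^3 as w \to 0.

Substitution gives 0/0 (the numerator vanishes to order 3).
Expand each term to order w^3: the coefficient of w^3 in -2·tan(2w) is -16/3 and in -3·1/(1 + 3w) is 81.
Lower-order terms cancel with the polynomial part, so the numerator is (227/3)·w^3 + o(w^3), and the limit is (227/3)/(1) = 227/3.

227/3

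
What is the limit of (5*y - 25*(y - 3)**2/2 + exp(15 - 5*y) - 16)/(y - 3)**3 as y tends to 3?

-125/6

Direct substitution gives 0/0.
Apply L'Hôpital: lim (-25*y - 5*e^(15 - 5*y) + 80)/(3*(y - 3)^2), still 0/0.
Apply L'Hôpital: lim (25*e^(15 - 5*y) - 25)/(6*y - 18), still 0/0.
After 3 applications of L'Hôpital's rule the quotient is (-125*e^(15 - 5*y))/(6); substituting y = 3 gives -125/6.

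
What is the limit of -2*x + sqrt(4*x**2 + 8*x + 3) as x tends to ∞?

An ∞ − ∞ form. Rationalising with the conjugate, the difference becomes (8x + 3) / (√(4*x^2 + 8*x + 3) + 2x).
For large x the denominator behaves like 2·2x, so the quotient tends to 8/4 = 2.

2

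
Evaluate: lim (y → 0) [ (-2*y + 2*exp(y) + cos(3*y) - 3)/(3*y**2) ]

Substitution gives 0/0 (the numerator vanishes to order 2).
Expand each term to order y^2: the coefficient of y^2 in cos(3y) is -9/2 and in 2·e^(y) is 1.
Lower-order terms cancel with the polynomial part, so the numerator is (-7/2)·y^2 + o(y^2), and the limit is (-7/2)/(3) = -7/6.

-7/6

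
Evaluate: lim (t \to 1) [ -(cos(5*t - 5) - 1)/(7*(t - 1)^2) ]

Direct substitution gives 0/0.
Apply L'Hôpital: lim (-5*sin(5*t - 5))/(14 - 14*t), still 0/0.
After 2 applications of L'Hôpital's rule the quotient is (-25*cos(5*t - 5))/(-14); substituting t = 1 gives 25/14.

25/14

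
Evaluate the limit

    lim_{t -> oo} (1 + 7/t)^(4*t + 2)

e^(28)

The base → 1 and the exponent → ∞: a 1^∞ form.
Take logarithms: (4t + 2)·ln(1 + 7/t). Since ln(1+u) ~ u for small u, this behaves like (4t)·(7/t) → 28.
So the limit is e^(28).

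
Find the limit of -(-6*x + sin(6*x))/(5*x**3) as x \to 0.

36/5

Direct substitution gives 0/0.
Apply L'Hôpital: lim (6*cos(6*x) - 6)/(-15*x^2), still 0/0.
Apply L'Hôpital: lim (-36*sin(6*x))/(-30*x), still 0/0.
After 3 applications of L'Hôpital's rule the quotient is (-216*cos(6*x))/(-30); substituting x = 0 gives 36/5.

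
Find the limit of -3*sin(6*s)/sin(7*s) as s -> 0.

-18/7

Substitution gives 0/0.
Divide numerator and denominator by s: sin(6s)/s → 6 and sin(7s)/s → 7, so the limit is -3·6/7 = -18/7.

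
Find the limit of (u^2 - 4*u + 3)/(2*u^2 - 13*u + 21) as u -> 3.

-2

At u = 3 both the top and bottom vanish — a removable singularity. Factoring out (u - 3) from each leaves (u - 1)/(2*u - 7), which at u = 3 equals -2.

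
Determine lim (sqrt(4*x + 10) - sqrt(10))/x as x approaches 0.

A 0/0 form; rationalise with √(10 + 4x) + √10. This collapses the numerator to 4x, leaving 4/(√(10 + 4x) + √10) → 4/(2√10) = √(10)/5.

√(10)/5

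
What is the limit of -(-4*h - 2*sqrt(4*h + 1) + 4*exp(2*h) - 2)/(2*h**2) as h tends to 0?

-6

Substitution gives 0/0; apply L'Hôpital's rule 2 times.
After differentiating numerator and denominator 2 times the quotient is (16*e^(2*h) + 8/(4*h + 1)^(3/2))/(-4); at h = 0 this is -6.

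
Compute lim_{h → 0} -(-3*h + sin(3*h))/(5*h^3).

Direct substitution gives 0/0.
Apply L'Hôpital: lim (3*cos(3*h) - 3)/(-15*h^2), still 0/0.
Apply L'Hôpital: lim (-9*sin(3*h))/(-30*h), still 0/0.
After 3 applications of L'Hôpital's rule the quotient is (-27*cos(3*h))/(-30); substituting h = 0 gives 9/10.

9/10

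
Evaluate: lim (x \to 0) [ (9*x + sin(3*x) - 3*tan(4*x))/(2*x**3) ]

Substitution gives 0/0; apply L'Hôpital's rule 3 times.
After differentiating numerator and denominator 3 times the quotient is (-27*cos(3*x) - 1152*tan(4*x)^4 - 1536*tan(4*x)^2 - 384)/(12); at x = 0 this is -137/4.

-137/4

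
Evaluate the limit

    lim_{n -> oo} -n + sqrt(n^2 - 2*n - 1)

-1

An ∞ − ∞ form. Rationalising with the conjugate, the difference becomes (-2n - 1) / (√(n^2 - 2*n - 1) + n).
For large n the denominator behaves like 2·n, so the quotient tends to -2/2 = -1.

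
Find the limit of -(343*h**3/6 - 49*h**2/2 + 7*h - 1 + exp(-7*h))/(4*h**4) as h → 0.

Direct substitution gives 0/0.
Apply L'Hôpital: lim (343*h^2/2 - 49*h + 7 - 7*e^(-7*h))/(-16*h^3), still 0/0.
Apply L'Hôpital: lim (343*h - 49 + 49*e^(-7*h))/(-48*h^2), still 0/0.
Apply L'Hôpital: lim (343 - 343*e^(-7*h))/(-96*h), still 0/0.
After 4 applications of L'Hôpital's rule the quotient is (2401*e^(-7*h))/(-96); substituting h = 0 gives -2401/96.

-2401/96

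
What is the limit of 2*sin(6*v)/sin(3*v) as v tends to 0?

Substitution gives 0/0.
Divide numerator and denominator by v: sin(6v)/v → 6 and sin(3v)/v → 3, so the limit is 2·6/3 = 4.

4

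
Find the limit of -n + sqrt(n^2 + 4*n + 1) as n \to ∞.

This has the form ∞ − ∞. Multiply and divide by the conjugate √(n^2 + 4*n + 1) + n.
That gives (4n + 1) / (√(n^2 + 4*n + 1) + n).
Divide numerator and denominator by n: the limit is 4/(2·1) = 2.

2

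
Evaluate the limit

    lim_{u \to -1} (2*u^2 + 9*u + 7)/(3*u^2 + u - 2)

Direct substitution gives 0/0, so factor. Both numerator and denominator have (u + 1) as a factor.
After cancelling, the expression reduces to (2*u + 7)/(3*u - 2).
Substituting u = -1 gives -1.

-1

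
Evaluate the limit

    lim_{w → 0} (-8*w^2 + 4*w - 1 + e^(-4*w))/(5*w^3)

-32/15

Direct substitution gives 0/0.
Apply L'Hôpital: lim (-16*w + 4 - 4*e^(-4*w))/(15*w^2), still 0/0.
Apply L'Hôpital: lim (-16 + 16*e^(-4*w))/(30*w), still 0/0.
After 3 applications of L'Hôpital's rule the quotient is (-64*e^(-4*w))/(30); substituting w = 0 gives -32/15.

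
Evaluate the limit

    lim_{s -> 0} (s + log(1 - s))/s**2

Direct substitution gives 0/0.
Apply L'Hôpital: lim (1 - 1/(1 - s))/(2*s), still 0/0.
After 2 applications of L'Hôpital's rule the quotient is (-1/(1 - s)^2)/(2); substituting s = 0 gives -1/2.

-1/2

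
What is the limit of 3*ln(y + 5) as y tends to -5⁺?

-∞

As y → -5⁺, y + 5 → 0⁺ and ln(y + 5) → −∞.
Multiplying by 3 gives -∞.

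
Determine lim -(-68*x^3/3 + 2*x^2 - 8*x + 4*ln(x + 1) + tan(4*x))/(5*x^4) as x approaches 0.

Substitution gives 0/0 (the numerator vanishes to order 4).
Expand each term to order x^4: the coefficient of x^4 in 4·ln(1 + x) is -1 and in tan(4x) is 0.
Lower-order terms cancel with the polynomial part, so the numerator is (-1)·x^4 + o(x^4), and the limit is (-1)/(-5) = 1/5.

1/5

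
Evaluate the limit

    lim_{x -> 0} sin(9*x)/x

Substitution gives 0/0.
Write it as (9)·sin(9x)/(9x); since sin(u)/u → 1, the limit is 9.

9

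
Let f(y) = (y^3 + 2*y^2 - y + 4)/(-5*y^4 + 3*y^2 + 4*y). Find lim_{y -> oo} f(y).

The denominator has degree 4 and the numerator degree 3. Dividing numerator and denominator by y^4 sends every term to 0 except the leading denominator term, so the limit is 0.

0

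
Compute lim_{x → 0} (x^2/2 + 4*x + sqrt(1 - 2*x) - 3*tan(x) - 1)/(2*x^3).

Substitution gives 0/0; apply L'Hôpital's rule 3 times.
After differentiating numerator and denominator 3 times the quotient is (12/cos(x)^2 - 18/cos(x)^4 - 3/(1 - 2*x)^(5/2))/(12); at x = 0 this is -3/4.

-3/4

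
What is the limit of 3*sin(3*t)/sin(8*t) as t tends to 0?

9/8

Substitution gives 0/0.
Divide numerator and denominator by t: sin(3t)/t → 3 and sin(8t)/t → 8, so the limit is 3·3/8 = 9/8.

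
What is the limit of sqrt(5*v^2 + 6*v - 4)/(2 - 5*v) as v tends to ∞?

-√(5)/5

For large |v|, √(5*v^2 + 6*v - 4) ≈ √5·|v| and the denominator ≈ -5v.
Since v → +∞, |v| = v, giving √5/(-5) = -√(5)/5.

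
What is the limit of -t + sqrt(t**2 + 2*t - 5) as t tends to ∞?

1

This has the form ∞ − ∞. Multiply and divide by the conjugate √(t^2 + 2*t - 5) + t.
That gives (2t - 5) / (√(t^2 + 2*t - 5) + t).
Divide numerator and denominator by t: the limit is 2/(2·1) = 1.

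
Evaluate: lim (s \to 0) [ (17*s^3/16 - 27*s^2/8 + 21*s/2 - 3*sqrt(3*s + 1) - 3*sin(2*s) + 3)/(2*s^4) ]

1215/256

Substitution gives 0/0 (the numerator vanishes to order 4).
Expand each term to order s^4: the coefficient of s^4 in -3·sin(2s) is 0 and in -3·√(1 + 3s) is 1215/128.
Lower-order terms cancel with the polynomial part, so the numerator is (1215/128)·s^4 + o(s^4), and the limit is (1215/128)/(2) = 1215/256.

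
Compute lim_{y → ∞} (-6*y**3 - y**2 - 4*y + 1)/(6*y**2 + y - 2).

The numerator has higher degree (3 > 2); the quotient behaves like (-6/(6))·y^1 for large |y|.
As y → +∞ this diverges to -∞.

-∞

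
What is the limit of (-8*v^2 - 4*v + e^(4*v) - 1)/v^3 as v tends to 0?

32/3

Direct substitution gives 0/0.
Apply L'Hôpital: lim (-16*v + 4*e^(4*v) - 4)/(3*v^2), still 0/0.
Apply L'Hôpital: lim (16*e^(4*v) - 16)/(6*v), still 0/0.
After 3 applications of L'Hôpital's rule the quotient is (64*e^(4*v))/(6); substituting v = 0 gives 32/3.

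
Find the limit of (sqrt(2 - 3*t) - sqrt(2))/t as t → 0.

-3*√(2)/4

Substitution gives 0/0. Multiply numerator and denominator by the conjugate √(2 - 3t) + √2.
The numerator becomes (2 - 3t) − 2 = -3t, so the expression simplifies to -3/(√(2 - 3t) + √2).
Letting t → 0 gives -3/(2√2) = -3*√(2)/4.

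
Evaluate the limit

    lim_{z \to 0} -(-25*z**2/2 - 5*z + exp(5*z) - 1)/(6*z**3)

-125/36

Direct substitution gives 0/0.
Apply L'Hôpital: lim (-25*z + 5*e^(5*z) - 5)/(-18*z^2), still 0/0.
Apply L'Hôpital: lim (25*e^(5*z) - 25)/(-36*z), still 0/0.
After 3 applications of L'Hôpital's rule the quotient is (125*e^(5*z))/(-36); substituting z = 0 gives -125/36.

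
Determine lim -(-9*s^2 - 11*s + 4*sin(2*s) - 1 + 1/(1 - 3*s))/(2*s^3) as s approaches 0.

Substitution gives 0/0 (the numerator vanishes to order 3).
Expand each term to order s^3: the coefficient of s^3 in 4·sin(2s) is -16/3 and in 1/(1 - 3s) is 27.
Lower-order terms cancel with the polynomial part, so the numerator is (65/3)·s^3 + o(s^3), and the limit is (65/3)/(-2) = -65/6.

-65/6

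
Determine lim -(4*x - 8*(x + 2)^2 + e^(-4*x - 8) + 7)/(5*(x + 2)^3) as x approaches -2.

32/15

Direct substitution gives 0/0.
Apply L'Hôpital: lim (-16*x - 4*e^(-4*x - 8) - 28)/(-15*(x + 2)^2), still 0/0.
Apply L'Hôpital: lim (16*e^(-4*x - 8) - 16)/(-30*x - 60), still 0/0.
After 3 applications of L'Hôpital's rule the quotient is (-64*e^(-4*x - 8))/(-30); substituting x = -2 gives 32/15.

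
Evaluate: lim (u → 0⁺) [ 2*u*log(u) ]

This is a 0·(−∞) form. Rewrite as 2·ln(u) / u^(−1) and apply L'Hôpital:
the derivative quotient is 2·(1/u) / (−1·u^(−2)) = (-2/1)·u^1 → 0.

0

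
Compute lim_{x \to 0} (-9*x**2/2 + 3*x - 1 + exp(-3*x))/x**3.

-9/2

Direct substitution gives 0/0.
Apply L'Hôpital: lim (-9*x + 3 - 3*e^(-3*x))/(3*x^2), still 0/0.
Apply L'Hôpital: lim (-9 + 9*e^(-3*x))/(6*x), still 0/0.
After 3 applications of L'Hôpital's rule the quotient is (-27*e^(-3*x))/(6); substituting x = 0 gives -9/2.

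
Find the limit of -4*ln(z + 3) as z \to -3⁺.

∞

As z → -3⁺, z + 3 → 0⁺ and ln(z + 3) → −∞.
Multiplying by -4 gives ∞.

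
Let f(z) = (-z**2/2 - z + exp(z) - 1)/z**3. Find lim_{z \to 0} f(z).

1/6

Direct substitution gives 0/0.
Apply L'Hôpital: lim (-z + e^(z) - 1)/(3*z^2), still 0/0.
Apply L'Hôpital: lim (e^(z) - 1)/(6*z), still 0/0.
After 3 applications of L'Hôpital's rule the quotient is (e^(z))/(6); substituting z = 0 gives 1/6.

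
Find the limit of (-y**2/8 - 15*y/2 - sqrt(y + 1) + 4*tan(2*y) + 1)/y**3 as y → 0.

Substitution gives 0/0 (the numerator vanishes to order 3).
Expand each term to order y^3: the coefficient of y^3 in 4·tan(2y) is 32/3 and in −√(1 + y) is -1/16.
Lower-order terms cancel with the polynomial part, so the numerator is (509/48)·y^3 + o(y^3), and the limit is (509/48)/(1) = 509/48.

509/48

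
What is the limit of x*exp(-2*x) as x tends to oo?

0

Write as x^1/e^{2x}, an ∞/∞ form.
Exponential growth dominates any polynomial, so repeated L'Hôpital (or the standard result) gives 0.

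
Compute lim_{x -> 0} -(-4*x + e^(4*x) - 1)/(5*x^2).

-8/5

Direct substitution gives 0/0.
Apply L'Hôpital: lim (4*e^(4*x) - 4)/(-10*x), still 0/0.
After 2 applications of L'Hôpital's rule the quotient is (16*e^(4*x))/(-10); substituting x = 0 gives -8/5.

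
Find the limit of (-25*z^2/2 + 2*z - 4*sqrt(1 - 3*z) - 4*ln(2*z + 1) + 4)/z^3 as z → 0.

-47/12

Substitution gives 0/0 (the numerator vanishes to order 3).
Expand each term to order z^3: the coefficient of z^3 in -4·ln(1 + 2z) is -32/3 and in -4·√(1 - 3z) is 27/4.
Lower-order terms cancel with the polynomial part, so the numerator is (-47/12)·z^3 + o(z^3), and the limit is (-47/12)/(1) = -47/12.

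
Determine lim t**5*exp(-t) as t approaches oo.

0

Write as t^5/e^{1t}, an ∞/∞ form.
Exponential growth dominates any polynomial, so repeated L'Hôpital (or the standard result) gives 0.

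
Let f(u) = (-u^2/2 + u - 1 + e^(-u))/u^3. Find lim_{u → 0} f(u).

-1/6

Direct substitution gives 0/0.
Apply L'Hôpital: lim (-u + 1 - e^(-u))/(3*u^2), still 0/0.
Apply L'Hôpital: lim (-1 + e^(-u))/(6*u), still 0/0.
After 3 applications of L'Hôpital's rule the quotient is (-e^(-u))/(6); substituting u = 0 gives -1/6.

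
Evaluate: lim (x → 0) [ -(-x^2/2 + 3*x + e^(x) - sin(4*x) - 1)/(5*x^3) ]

-13/6

Substitution gives 0/0; apply L'Hôpital's rule 3 times.
After differentiating numerator and denominator 3 times the quotient is (e^(x) + 64*cos(4*x))/(-30); at x = 0 this is -13/6.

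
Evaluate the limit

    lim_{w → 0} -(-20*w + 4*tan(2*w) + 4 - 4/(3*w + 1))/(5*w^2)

36/5

Substitution gives 0/0 (the numerator vanishes to order 2).
Expand each term to order w^2: the coefficient of w^2 in -4·1/(1 + 3w) is -36 and in 4·tan(2w) is 0.
Lower-order terms cancel with the polynomial part, so the numerator is (-36)·w^2 + o(w^2), and the limit is (-36)/(-5) = 36/5.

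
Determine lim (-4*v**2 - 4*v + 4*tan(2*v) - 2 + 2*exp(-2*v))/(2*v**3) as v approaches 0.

4

Substitution gives 0/0; apply L'Hôpital's rule 3 times.
After differentiating numerator and denominator 3 times the quotient is (16*(4*(3*tan(2*v)^2 + 1)*e^(2*v)/cos(2*v)^2 - 1)*e^(-2*v))/(12); at v = 0 this is 4.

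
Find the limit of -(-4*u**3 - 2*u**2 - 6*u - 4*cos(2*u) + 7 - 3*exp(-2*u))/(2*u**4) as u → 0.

Substitution gives 0/0; apply L'Hôpital's rule 4 times.
After differentiating numerator and denominator 4 times the quotient is (-64*cos(2*u) - 48*e^(-2*u))/(-48); at u = 0 this is 7/3.

7/3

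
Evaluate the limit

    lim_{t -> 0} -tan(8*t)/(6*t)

-4/3

Substitution gives 0/0.
Since tan(u)/u → 1 as u → 0, tan(8t)/(8t) → 1 and the limit is 8/(-6) = -4/3.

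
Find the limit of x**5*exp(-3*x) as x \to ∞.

0

Write as x^5/e^{3x}, an ∞/∞ form.
Exponential growth dominates any polynomial, so repeated L'Hôpital (or the standard result) gives 0.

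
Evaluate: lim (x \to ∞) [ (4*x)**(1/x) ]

1

Base → ∞ and exponent → 0: an ∞^0 form.
Take logs: (1/x)·ln(4·x^1) = (ln 4 + 1·ln x)/x → 0.
So the limit is e^0 = 1.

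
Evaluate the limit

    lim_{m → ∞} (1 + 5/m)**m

e^(5)

The base → 1 and the exponent → ∞: a 1^∞ form.
Take logarithms: (m)·ln(1 + 5/m). Since ln(1+u) ~ u for small u, this behaves like (m)·(5/m) → 5.
So the limit is e^(5).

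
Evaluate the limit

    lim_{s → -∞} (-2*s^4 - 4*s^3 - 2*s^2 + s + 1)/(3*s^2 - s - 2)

-∞

The numerator has higher degree (4 > 2); the quotient behaves like (-2/(3))·s^2 for large |s|.
As s → −∞ this diverges to -∞.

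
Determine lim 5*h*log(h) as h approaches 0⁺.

This is a 0·(−∞) form. Rewrite as 5·ln(h) / h^(−1) and apply L'Hôpital:
the derivative quotient is 5·(1/h) / (−1·h^(−2)) = (-5/1)·h^1 → 0.

0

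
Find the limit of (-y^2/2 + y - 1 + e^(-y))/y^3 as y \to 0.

Direct substitution gives 0/0.
Apply L'Hôpital: lim (-y + 1 - e^(-y))/(3*y^2), still 0/0.
Apply L'Hôpital: lim (-1 + e^(-y))/(6*y), still 0/0.
After 3 applications of L'Hôpital's rule the quotient is (-e^(-y))/(6); substituting y = 0 gives -1/6.

-1/6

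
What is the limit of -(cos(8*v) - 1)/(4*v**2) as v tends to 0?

Direct substitution gives 0/0.
Apply L'Hôpital: lim (-8*sin(8*v))/(-8*v), still 0/0.
After 2 applications of L'Hôpital's rule the quotient is (-64*cos(8*v))/(-8); substituting v = 0 gives 8.

8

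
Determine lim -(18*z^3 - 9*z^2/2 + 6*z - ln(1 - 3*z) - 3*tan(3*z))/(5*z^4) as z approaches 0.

Substitution gives 0/0 (the numerator vanishes to order 4).
Expand each term to order z^4: the coefficient of z^4 in -3·tan(3z) is 0 and in −ln(1 - 3z) is 81/4.
Lower-order terms cancel with the polynomial part, so the numerator is (81/4)·z^4 + o(z^4), and the limit is (81/4)/(-5) = -81/20.

-81/20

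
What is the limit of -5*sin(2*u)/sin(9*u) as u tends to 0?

Substitution gives 0/0.
Divide numerator and denominator by u: sin(2u)/u → 2 and sin(9u)/u → 9, so the limit is -5·2/9 = -10/9.

-10/9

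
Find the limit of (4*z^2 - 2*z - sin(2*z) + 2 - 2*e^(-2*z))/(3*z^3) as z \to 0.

Substitution gives 0/0; apply L'Hôpital's rule 3 times.
After differentiating numerator and denominator 3 times the quotient is (8*cos(2*z) + 16*e^(-2*z))/(18); at z = 0 this is 4/3.

4/3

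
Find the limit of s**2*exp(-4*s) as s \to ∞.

Write as s^2/e^{4s}, an ∞/∞ form.
Exponential growth dominates any polynomial, so repeated L'Hôpital (or the standard result) gives 0.

0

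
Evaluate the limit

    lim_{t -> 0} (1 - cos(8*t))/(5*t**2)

Substitution gives 0/0.
Use (1 − cos u)/u² → 1/2 with u = 8t: the limit is 8²/(2·5) = 32/5.

32/5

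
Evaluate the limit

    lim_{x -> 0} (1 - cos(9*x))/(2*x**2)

81/4

Substitution gives 0/0.
Use (1 − cos u)/u² → 1/2 with u = 9x: the limit is 9²/(2·2) = 81/4.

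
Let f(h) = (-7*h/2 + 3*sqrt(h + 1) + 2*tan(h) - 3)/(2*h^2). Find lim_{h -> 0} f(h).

-3/16

Substitution gives 0/0; apply L'Hôpital's rule 2 times.
After differentiating numerator and denominator 2 times the quotient is (4*tan(h)/cos(h)^2 - 3/(4*(h + 1)^(3/2)))/(4); at h = 0 this is -3/16.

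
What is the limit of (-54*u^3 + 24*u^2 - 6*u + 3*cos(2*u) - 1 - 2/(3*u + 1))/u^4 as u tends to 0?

-160

Substitution gives 0/0; apply L'Hôpital's rule 4 times.
After differentiating numerator and denominator 4 times the quotient is (48*cos(2*u) - 3888/(3*u + 1)^5)/(24); at u = 0 this is -160.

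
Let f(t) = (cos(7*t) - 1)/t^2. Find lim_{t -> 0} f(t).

Direct substitution gives 0/0.
Apply L'Hôpital: lim (-7*sin(7*t))/(2*t), still 0/0.
After 2 applications of L'Hôpital's rule the quotient is (-49*cos(7*t))/(2); substituting t = 0 gives -49/2.

-49/2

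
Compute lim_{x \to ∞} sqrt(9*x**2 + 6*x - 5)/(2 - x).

For large |x|, √(9*x^2 + 6*x - 5) ≈ √9·|x| and the denominator ≈ -x.
Since x → +∞, |x| = x, giving √9/(-1) = -3.

-3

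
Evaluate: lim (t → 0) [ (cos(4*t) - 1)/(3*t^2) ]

Direct substitution gives 0/0.
Apply L'Hôpital: lim (-4*sin(4*t))/(6*t), still 0/0.
After 2 applications of L'Hôpital's rule the quotient is (-16*cos(4*t))/(6); substituting t = 0 gives -8/3.

-8/3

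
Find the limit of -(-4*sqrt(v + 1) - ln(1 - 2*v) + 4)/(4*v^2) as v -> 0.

Substitution gives 0/0 (the numerator vanishes to order 2).
Expand each term to order v^2: the coefficient of v^2 in −ln(1 - 2v) is 2 and in -4·√(1 + v) is 1/2.
Lower-order terms cancel with the polynomial part, so the numerator is (5/2)·v^2 + o(v^2), and the limit is (5/2)/(-4) = -5/8.

-5/8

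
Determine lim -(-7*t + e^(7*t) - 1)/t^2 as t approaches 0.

-49/2

Direct substitution gives 0/0.
Apply L'Hôpital: lim (7*e^(7*t) - 7)/(-2*t), still 0/0.
After 2 applications of L'Hôpital's rule the quotient is (49*e^(7*t))/(-2); substituting t = 0 gives -49/2.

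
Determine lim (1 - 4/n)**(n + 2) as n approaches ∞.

e^(-4)

The base → 1 and the exponent → ∞: a 1^∞ form.
Take logarithms: (n + 2)·ln(1 - 4/n). Since ln(1+u) ~ u for small u, this behaves like (n)·(-4/n) → -4.
So the limit is e^(-4).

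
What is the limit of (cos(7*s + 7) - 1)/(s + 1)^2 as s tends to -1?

Direct substitution gives 0/0.
Apply L'Hôpital: lim (-7*sin(7*s + 7))/(2*s + 2), still 0/0.
After 2 applications of L'Hôpital's rule the quotient is (-49*cos(7*s + 7))/(2); substituting s = -1 gives -49/2.

-49/2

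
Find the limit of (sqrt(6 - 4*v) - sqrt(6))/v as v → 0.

Substitution gives 0/0. Multiply numerator and denominator by the conjugate √(6 - 4v) + √6.
The numerator becomes (6 - 4v) − 6 = -4v, so the expression simplifies to -4/(√(6 - 4v) + √6).
Letting v → 0 gives -4/(2√6) = -√(6)/3.

-√(6)/3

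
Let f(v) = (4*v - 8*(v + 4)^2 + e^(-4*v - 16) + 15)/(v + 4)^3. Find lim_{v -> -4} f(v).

Direct substitution gives 0/0.
Apply L'Hôpital: lim (-16*v - 4*e^(-4*v - 16) - 60)/(3*(v + 4)^2), still 0/0.
Apply L'Hôpital: lim (16*e^(-4*v - 16) - 16)/(6*v + 24), still 0/0.
After 3 applications of L'Hôpital's rule the quotient is (-64*e^(-4*v - 16))/(6); substituting v = -4 gives -32/3.

-32/3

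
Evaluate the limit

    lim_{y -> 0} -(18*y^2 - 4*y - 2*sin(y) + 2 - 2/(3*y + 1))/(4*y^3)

-163/12

Substitution gives 0/0 (the numerator vanishes to order 3).
Expand each term to order y^3: the coefficient of y^3 in -2·1/(1 + 3y) is 54 and in -2·sin(y) is 1/3.
Lower-order terms cancel with the polynomial part, so the numerator is (163/3)·y^3 + o(y^3), and the limit is (163/3)/(-4) = -163/12.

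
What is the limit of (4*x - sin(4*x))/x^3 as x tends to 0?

Direct substitution gives 0/0.
Apply L'Hôpital: lim (4 - 4*cos(4*x))/(3*x^2), still 0/0.
Apply L'Hôpital: lim (16*sin(4*x))/(6*x), still 0/0.
After 3 applications of L'Hôpital's rule the quotient is (64*cos(4*x))/(6); substituting x = 0 gives 32/3.

32/3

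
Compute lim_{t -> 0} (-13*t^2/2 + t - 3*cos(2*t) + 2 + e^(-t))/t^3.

Substitution gives 0/0; apply L'Hôpital's rule 3 times.
After differentiating numerator and denominator 3 times the quotient is (-24*sin(2*t) - e^(-t))/(6); at t = 0 this is -1/6.

-1/6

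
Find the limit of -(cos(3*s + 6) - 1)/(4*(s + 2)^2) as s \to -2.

Direct substitution gives 0/0.
Apply L'Hôpital: lim (-3*sin(3*s + 6))/(-8*s - 16), still 0/0.
After 2 applications of L'Hôpital's rule the quotient is (-9*cos(3*s + 6))/(-8); substituting s = -2 gives 9/8.

9/8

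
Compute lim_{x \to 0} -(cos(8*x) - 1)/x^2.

Direct substitution gives 0/0.
Apply L'Hôpital: lim (-8*sin(8*x))/(-2*x), still 0/0.
After 2 applications of L'Hôpital's rule the quotient is (-64*cos(8*x))/(-2); substituting x = 0 gives 32.

32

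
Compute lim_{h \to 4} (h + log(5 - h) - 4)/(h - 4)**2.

-1/2

Direct substitution gives 0/0.
Apply L'Hôpital: lim (1 - 1/(5 - h))/(2*h - 8), still 0/0.
After 2 applications of L'Hôpital's rule the quotient is (-1/(5 - h)^2)/(2); substituting h = 4 gives -1/2.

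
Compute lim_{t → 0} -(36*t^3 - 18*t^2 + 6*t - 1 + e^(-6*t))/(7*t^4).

Direct substitution gives 0/0.
Apply L'Hôpital: lim (108*t^2 - 36*t + 6 - 6*e^(-6*t))/(-28*t^3), still 0/0.
Apply L'Hôpital: lim (216*t - 36 + 36*e^(-6*t))/(-84*t^2), still 0/0.
Apply L'Hôpital: lim (216 - 216*e^(-6*t))/(-168*t), still 0/0.
After 4 applications of L'Hôpital's rule the quotient is (1296*e^(-6*t))/(-168); substituting t = 0 gives -54/7.

-54/7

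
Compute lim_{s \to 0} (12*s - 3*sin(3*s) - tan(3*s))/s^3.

Substitution gives 0/0; apply L'Hôpital's rule 3 times.
After differentiating numerator and denominator 3 times the quotient is (81*cos(3*s) - 162*tan(3*s)^4 - 216*tan(3*s)^2 - 54)/(6); at s = 0 this is 9/2.

9/2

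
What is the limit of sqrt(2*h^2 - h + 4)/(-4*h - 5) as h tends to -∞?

For large |h|, √(2*h^2 - h + 4) ≈ √2·|h| and the denominator ≈ -4h.
Since h → −∞, |h| = −h, giving −√2/(-4) = √(2)/4.

√(2)/4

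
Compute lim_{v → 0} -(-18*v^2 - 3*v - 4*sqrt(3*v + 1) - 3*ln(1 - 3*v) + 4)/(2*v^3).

-81/8

Substitution gives 0/0 (the numerator vanishes to order 3).
Expand each term to order v^3: the coefficient of v^3 in -4·√(1 + 3v) is -27/4 and in -3·ln(1 - 3v) is 27.
Lower-order terms cancel with the polynomial part, so the numerator is (81/4)·v^3 + o(v^3), and the limit is (81/4)/(-2) = -81/8.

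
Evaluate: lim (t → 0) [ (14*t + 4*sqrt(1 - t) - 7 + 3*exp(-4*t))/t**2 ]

47/2

Substitution gives 0/0; apply L'Hôpital's rule 2 times.
After differentiating numerator and denominator 2 times the quotient is (48*e^(-4*t) - 1/(1 - t)^(3/2))/(2); at t = 0 this is 47/2.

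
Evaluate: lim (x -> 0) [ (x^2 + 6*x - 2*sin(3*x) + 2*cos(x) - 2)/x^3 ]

Substitution gives 0/0; apply L'Hôpital's rule 3 times.
After differentiating numerator and denominator 3 times the quotient is (2*sin(x) + 54*cos(3*x))/(6); at x = 0 this is 9.

9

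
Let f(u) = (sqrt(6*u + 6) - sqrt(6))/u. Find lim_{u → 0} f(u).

√(6)/2

A 0/0 form; rationalise with √(6 + 6u) + √6. This collapses the numerator to 6u, leaving 6/(√(6 + 6u) + √6) → 6/(2√6) = √(6)/2.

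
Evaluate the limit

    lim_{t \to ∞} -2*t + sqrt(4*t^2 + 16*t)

4

An ∞ − ∞ form. Rationalising with the conjugate, the difference becomes (16t) / (√(4*t^2 + 16*t) + 2t).
For large t the denominator behaves like 2·2t, so the quotient tends to 16/4 = 4.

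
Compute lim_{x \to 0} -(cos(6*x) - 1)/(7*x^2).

18/7

Direct substitution gives 0/0.
Apply L'Hôpital: lim (-6*sin(6*x))/(-14*x), still 0/0.
After 2 applications of L'Hôpital's rule the quotient is (-36*cos(6*x))/(-14); substituting x = 0 gives 18/7.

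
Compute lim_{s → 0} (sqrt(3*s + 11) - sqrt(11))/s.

A 0/0 form; rationalise with √(11 + 3s) + √11. This collapses the numerator to 3s, leaving 3/(√(11 + 3s) + √11) → 3/(2√11) = 3*√(11)/22.

3*√(11)/22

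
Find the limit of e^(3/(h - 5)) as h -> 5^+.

∞

As h → 5⁺, 3/(h - 5) → +∞, so e^(3/(h - 5)) → ∞.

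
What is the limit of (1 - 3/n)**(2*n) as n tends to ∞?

e^(-6)

Write it as [(1 - 3/n)^n]^(2) · (1 - 3/n)^(0). The bracketed term tends to e^(-3) and the second factor to 1, so the limit is e^(-6).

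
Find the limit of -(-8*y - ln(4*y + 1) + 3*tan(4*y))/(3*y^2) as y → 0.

-8/3

Substitution gives 0/0 (the numerator vanishes to order 2).
Expand each term to order y^2: the coefficient of y^2 in 3·tan(4y) is 0 and in −ln(1 + 4y) is 8.
Lower-order terms cancel with the polynomial part, so the numerator is (8)·y^2 + o(y^2), and the limit is (8)/(-3) = -8/3.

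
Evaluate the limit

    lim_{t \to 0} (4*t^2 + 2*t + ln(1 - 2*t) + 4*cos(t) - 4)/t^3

-8/3

Substitution gives 0/0 (the numerator vanishes to order 3).
Expand each term to order t^3: the coefficient of t^3 in ln(1 - 2t) is -8/3 and in 4·cos(t) is 0.
Lower-order terms cancel with the polynomial part, so the numerator is (-8/3)·t^3 + o(t^3), and the limit is (-8/3)/(1) = -8/3.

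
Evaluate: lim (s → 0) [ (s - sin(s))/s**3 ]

Direct substitution gives 0/0.
Apply L'Hôpital: lim (1 - cos(s))/(3*s^2), still 0/0.
Apply L'Hôpital: lim (sin(s))/(6*s), still 0/0.
After 3 applications of L'Hôpital's rule the quotient is (cos(s))/(6); substituting s = 0 gives 1/6.

1/6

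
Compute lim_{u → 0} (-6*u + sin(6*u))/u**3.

-36

Direct substitution gives 0/0.
Apply L'Hôpital: lim (6*cos(6*u) - 6)/(3*u^2), still 0/0.
Apply L'Hôpital: lim (-36*sin(6*u))/(6*u), still 0/0.
After 3 applications of L'Hôpital's rule the quotient is (-216*cos(6*u))/(6); substituting u = 0 gives -36.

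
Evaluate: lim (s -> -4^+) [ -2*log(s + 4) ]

∞

As s → -4⁺, s + 4 → 0⁺ and ln(s + 4) → −∞.
Multiplying by -2 gives ∞.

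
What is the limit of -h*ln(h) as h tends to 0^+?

This is a 0·(−∞) form. Rewrite as -1·ln(h) / h^(−1) and apply L'Hôpital:
the derivative quotient is -1·(1/h) / (−1·h^(−2)) = (1/1)·h^1 → 0.

0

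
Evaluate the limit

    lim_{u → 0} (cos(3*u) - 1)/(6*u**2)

-3/4

Direct substitution gives 0/0.
Apply L'Hôpital: lim (-3*sin(3*u))/(12*u), still 0/0.
After 2 applications of L'Hôpital's rule the quotient is (-9*cos(3*u))/(12); substituting u = 0 gives -3/4.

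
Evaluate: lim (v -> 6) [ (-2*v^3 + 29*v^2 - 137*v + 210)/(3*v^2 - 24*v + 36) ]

-5/12

Since v = 6 makes numerator and denominator zero, (v - 6) divides both.
Cancelling it gives (-2*v^2 + 17*v - 35)/(3*v - 6); now plug in v = 6 to get -5/12.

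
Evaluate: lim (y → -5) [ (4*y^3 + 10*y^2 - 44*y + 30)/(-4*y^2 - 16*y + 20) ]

Direct substitution gives 0/0, so factor. Both numerator and denominator have (y + 5) as a factor.
After cancelling, the expression reduces to (4*y^2 - 10*y + 6)/(4 - 4*y).
Substituting y = -5 gives 13/2.

13/2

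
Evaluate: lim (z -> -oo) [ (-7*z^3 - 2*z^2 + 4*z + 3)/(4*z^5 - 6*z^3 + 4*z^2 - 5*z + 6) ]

0

The denominator has degree 5 and the numerator degree 3. Dividing numerator and denominator by z^5 sends every term to 0 except the leading denominator term, so the limit is 0.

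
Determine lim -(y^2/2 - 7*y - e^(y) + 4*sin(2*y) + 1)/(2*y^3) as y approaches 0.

Substitution gives 0/0; apply L'Hôpital's rule 3 times.
After differentiating numerator and denominator 3 times the quotient is (-e^(y) - 32*cos(2*y))/(-12); at y = 0 this is 11/4.

11/4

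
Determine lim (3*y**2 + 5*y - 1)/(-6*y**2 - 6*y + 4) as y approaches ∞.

-1/2

Numerator and denominator both have degree 2.
Dividing every term by y^2, all lower-order terms vanish and the limit is the ratio of leading coefficients, 3/(-6) = -1/2.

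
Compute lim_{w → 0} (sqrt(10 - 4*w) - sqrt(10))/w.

-√(10)/5

Substitution gives 0/0. Multiply numerator and denominator by the conjugate √(10 - 4w) + √10.
The numerator becomes (10 - 4w) − 10 = -4w, so the expression simplifies to -4/(√(10 - 4w) + √10).
Letting w → 0 gives -4/(2√10) = -√(10)/5.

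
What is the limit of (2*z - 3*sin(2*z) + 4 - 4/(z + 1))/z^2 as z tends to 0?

Substitution gives 0/0 (the numerator vanishes to order 2).
Expand each term to order z^2: the coefficient of z^2 in -3·sin(2z) is 0 and in -4·1/(1 + z) is -4.
Lower-order terms cancel with the polynomial part, so the numerator is (-4)·z^2 + o(z^2), and the limit is (-4)/(1) = -4.

-4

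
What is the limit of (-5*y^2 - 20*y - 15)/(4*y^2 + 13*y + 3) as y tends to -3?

At y = -3 both the top and bottom vanish — a removable singularity. Factoring out (y + 3) from each leaves (-5*y - 5)/(4*y + 1), which at y = -3 equals -10/11.

-10/11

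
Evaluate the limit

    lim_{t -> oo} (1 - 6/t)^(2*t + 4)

e^(-12)

The base → 1 and the exponent → ∞: a 1^∞ form.
Take logarithms: (2t + 4)·ln(1 - 6/t). Since ln(1+u) ~ u for small u, this behaves like (2t)·(-6/t) → -12.
So the limit is e^(-12).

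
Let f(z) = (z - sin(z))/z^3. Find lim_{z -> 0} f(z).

1/6

Direct substitution gives 0/0.
Apply L'Hôpital: lim (1 - cos(z))/(3*z^2), still 0/0.
Apply L'Hôpital: lim (sin(z))/(6*z), still 0/0.
After 3 applications of L'Hôpital's rule the quotient is (cos(z))/(6); substituting z = 0 gives 1/6.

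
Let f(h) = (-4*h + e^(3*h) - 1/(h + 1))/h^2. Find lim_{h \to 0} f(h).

7/2

Substitution gives 0/0 (the numerator vanishes to order 2).
Expand each term to order h^2: the coefficient of h^2 in −1/(1 + h) is -1 and in e^(3h) is 9/2.
Lower-order terms cancel with the polynomial part, so the numerator is (7/2)·h^2 + o(h^2), and the limit is (7/2)/(1) = 7/2.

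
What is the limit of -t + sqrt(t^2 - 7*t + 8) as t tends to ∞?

-7/2

An ∞ − ∞ form. Rationalising with the conjugate, the difference becomes (-7t + 8) / (√(t^2 - 7*t + 8) + t).
For large t the denominator behaves like 2·t, so the quotient tends to -7/2 = -7/2.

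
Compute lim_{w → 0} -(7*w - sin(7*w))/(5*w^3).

Direct substitution gives 0/0.
Apply L'Hôpital: lim (7 - 7*cos(7*w))/(-15*w^2), still 0/0.
Apply L'Hôpital: lim (49*sin(7*w))/(-30*w), still 0/0.
After 3 applications of L'Hôpital's rule the quotient is (343*cos(7*w))/(-30); substituting w = 0 gives -343/30.

-343/30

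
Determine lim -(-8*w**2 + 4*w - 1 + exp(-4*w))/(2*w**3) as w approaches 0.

16/3

Direct substitution gives 0/0.
Apply L'Hôpital: lim (-16*w + 4 - 4*e^(-4*w))/(-6*w^2), still 0/0.
Apply L'Hôpital: lim (-16 + 16*e^(-4*w))/(-12*w), still 0/0.
After 3 applications of L'Hôpital's rule the quotient is (-64*e^(-4*w))/(-12); substituting w = 0 gives 16/3.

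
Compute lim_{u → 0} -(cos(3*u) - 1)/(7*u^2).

9/14

Direct substitution gives 0/0.
Apply L'Hôpital: lim (-3*sin(3*u))/(-14*u), still 0/0.
After 2 applications of L'Hôpital's rule the quotient is (-9*cos(3*u))/(-14); substituting u = 0 gives 9/14.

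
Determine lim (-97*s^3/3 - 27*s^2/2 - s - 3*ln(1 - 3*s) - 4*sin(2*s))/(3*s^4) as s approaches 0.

81/4

Substitution gives 0/0; apply L'Hôpital's rule 4 times.
After differentiating numerator and denominator 4 times the quotient is (-64*sin(2*s) + 1458/(3*s - 1)^4)/(72); at s = 0 this is 81/4.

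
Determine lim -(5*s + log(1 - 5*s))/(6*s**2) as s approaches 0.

25/12

Direct substitution gives 0/0.
Apply L'Hôpital: lim (5 - 5/(1 - 5*s))/(-12*s), still 0/0.
After 2 applications of L'Hôpital's rule the quotient is (-25/(1 - 5*s)^2)/(-12); substituting s = 0 gives 25/12.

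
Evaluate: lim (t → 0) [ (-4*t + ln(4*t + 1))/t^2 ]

-8

Direct substitution gives 0/0.
Apply L'Hôpital: lim (-4 + 4/(4*t + 1))/(2*t), still 0/0.
After 2 applications of L'Hôpital's rule the quotient is (-16/(4*t + 1)^2)/(2); substituting t = 0 gives -8.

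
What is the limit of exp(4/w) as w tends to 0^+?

∞

As w → 0⁺, 4/(w) → +∞, so e^(4/(w)) → ∞.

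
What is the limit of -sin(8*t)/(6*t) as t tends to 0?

-4/3

Substitution gives 0/0.
Write it as (8/(-6))·sin(8t)/(8t); since sin(u)/u → 1, the limit is -4/3.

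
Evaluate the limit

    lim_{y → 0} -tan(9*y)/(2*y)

Substitution gives 0/0.
Since tan(u)/u → 1 as u → 0, tan(9y)/(9y) → 1 and the limit is 9/(-2) = -9/2.

-9/2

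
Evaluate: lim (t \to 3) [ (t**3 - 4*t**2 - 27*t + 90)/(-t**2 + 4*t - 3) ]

12

Since t = 3 makes numerator and denominator zero, (t - 3) divides both.
Cancelling it gives (t^2 - t - 30)/(1 - t); now plug in t = 3 to get 12.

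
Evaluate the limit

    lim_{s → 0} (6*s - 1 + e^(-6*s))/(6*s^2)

Direct substitution gives 0/0.
Apply L'Hôpital: lim (6 - 6*e^(-6*s))/(12*s), still 0/0.
After 2 applications of L'Hôpital's rule the quotient is (36*e^(-6*s))/(12); substituting s = 0 gives 3.

3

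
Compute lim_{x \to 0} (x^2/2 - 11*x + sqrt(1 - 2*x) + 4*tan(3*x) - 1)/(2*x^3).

Substitution gives 0/0 (the numerator vanishes to order 3).
Expand each term to order x^3: the coefficient of x^3 in 4·tan(3x) is 36 and in √(1 - 2x) is -1/2.
Lower-order terms cancel with the polynomial part, so the numerator is (71/2)·x^3 + o(x^3), and the limit is (71/2)/(2) = 71/4.

71/4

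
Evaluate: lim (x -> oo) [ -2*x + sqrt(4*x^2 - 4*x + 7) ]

This has the form ∞ − ∞. Multiply and divide by the conjugate √(4*x^2 - 4*x + 7) + 2x.
That gives (-4x + 7) / (√(4*x^2 - 4*x + 7) + 2x).
Divide numerator and denominator by x: the limit is -4/(2·2) = -1.

-1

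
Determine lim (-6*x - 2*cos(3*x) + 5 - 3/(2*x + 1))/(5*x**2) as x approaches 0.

-3/5

Substitution gives 0/0 (the numerator vanishes to order 2).
Expand each term to order x^2: the coefficient of x^2 in -3·1/(1 + 2x) is -12 and in -2·cos(3x) is 9.
Lower-order terms cancel with the polynomial part, so the numerator is (-3)·x^2 + o(x^2), and the limit is (-3)/(5) = -3/5.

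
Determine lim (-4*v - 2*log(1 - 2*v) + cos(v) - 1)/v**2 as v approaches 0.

Substitution gives 0/0; apply L'Hôpital's rule 2 times.
After differentiating numerator and denominator 2 times the quotient is (-cos(v) + 8/(2*v - 1)^2)/(2); at v = 0 this is 7/2.

7/2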